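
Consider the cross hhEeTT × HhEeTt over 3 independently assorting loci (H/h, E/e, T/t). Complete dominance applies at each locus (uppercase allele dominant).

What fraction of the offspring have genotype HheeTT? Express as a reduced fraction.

P(HheeTT) = 1/16

hhEeTT gametes: hET×4, heT×4
HhEeTt gametes: HET×1, HEt×1, HeT×1, Het×1, hET×1, hEt×1, heT×1, het×1
hhEeTT×HhEeTt grid (8·8=64): HhEETT=4 HhEETt=4 HhEeTT=8 HhEeTt=8 HheeTT=4 HheeTt=4 hhEETT=4 hhEETt=4 hhEeTT=8 hhEeTt=8 hheeTT=4 hheeTt=4
HheeTT hits 4/64; gcd=4; 4÷4/64÷4 = 1/16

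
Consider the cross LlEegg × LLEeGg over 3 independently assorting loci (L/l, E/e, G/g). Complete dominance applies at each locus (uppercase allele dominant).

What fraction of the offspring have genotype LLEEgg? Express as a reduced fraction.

P(LLEEgg) = 1/16

LlEegg gametes: LEg×2, Leg×2, lEg×2, leg×2
LLEeGg gametes: LEG×2, LEg×2, LeG×2, Leg×2
LlEegg×LLEeGg grid (8·8=64): LLEEGg=4 LLEEgg=4 LLEeGg=8 LLEegg=8 LLeeGg=4 LLeegg=4 LlEEGg=4 LlEEgg=4 LlEeGg=8 LlEegg=8 LleeGg=4 Lleegg=4
LLEEgg hits 4/64; gcd=4; 4÷4/64÷4 = 1/16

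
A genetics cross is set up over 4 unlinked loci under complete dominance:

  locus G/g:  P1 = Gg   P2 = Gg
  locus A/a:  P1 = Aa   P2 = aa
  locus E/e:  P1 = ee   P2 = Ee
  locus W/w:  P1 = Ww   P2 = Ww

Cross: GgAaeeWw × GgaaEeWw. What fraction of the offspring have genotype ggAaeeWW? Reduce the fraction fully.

GgAaeeWw gametes: GAeW×2, GAew×2, GaeW×2, Gaew×2, gAeW×2, gAew×2, gaeW×2, gaew×2
GgaaEeWw gametes: GaEW×2, GaEw×2, GaeW×2, Gaew×2, gaEW×2, gaEw×2, gaeW×2, gaew×2
GgAaeeWw×GgaaEeWw grid (16·16=256): GGAaEeWW=4 GGAaEeWw=8 GGAaEeww=4 GGAaeeWW=4 GGAaeeWw=8 GGAaeeww=4 GGaaEeWW=4 GGaaEeWw=8 GGaaEeww=4 GGaaeeWW=4 GGaaeeWw=8 GGaaeeww=4 GgAaEeWW=8 GgAaEeWw=16 GgAaEeww=8 GgAaeeWW=8 GgAaeeWw=16 GgAaeeww=8 GgaaEeWW=8 GgaaEeWw=16 GgaaEeww=8 GgaaeeWW=8 GgaaeeWw=16 Ggaaeeww=8 ggAaEeWW=4 ggAaEeWw=8 ggAaEeww=4 ggAaeeWW=4 ggAaeeWw=8 ggAaeeww=4 ggaaEeWW=4 ggaaEeWw=8 ggaaEeww=4 ggaaeeWW=4 ggaaeeWw=8 ggaaeeww=4
ggAaeeWW hits 4/256; gcd=4; 4÷4/256÷4 = 1/64

P(ggAaeeWW) = 1/64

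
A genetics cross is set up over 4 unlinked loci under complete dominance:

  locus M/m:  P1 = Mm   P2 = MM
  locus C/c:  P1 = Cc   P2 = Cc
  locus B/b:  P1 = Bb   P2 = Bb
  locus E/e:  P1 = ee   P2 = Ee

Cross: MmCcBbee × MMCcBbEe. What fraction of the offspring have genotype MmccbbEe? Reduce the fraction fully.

MmCcBbee gametes: MCBe×2, MCbe×2, McBe×2, Mcbe×2, mCBe×2, mCbe×2, mcBe×2, mcbe×2
MMCcBbEe gametes: MCBE×2, MCBe×2, MCbE×2, MCbe×2, McBE×2, McBe×2, McbE×2, Mcbe×2
MmCcBbee×MMCcBbEe grid (16·16=256): MMCCBBEe=4 MMCCBBee=4 MMCCBbEe=8 MMCCBbee=8 MMCCbbEe=4 MMCCbbee=4 MMCcBBEe=8 MMCcBBee=8 MMCcBbEe=16 MMCcBbee=16 MMCcbbEe=8 MMCcbbee=8 MMccBBEe=4 MMccBBee=4 MMccBbEe=8 MMccBbee=8 MMccbbEe=4 MMccbbee=4 MmCCBBEe=4 MmCCBBee=4 MmCCBbEe=8 MmCCBbee=8 MmCCbbEe=4 MmCCbbee=4 MmCcBBEe=8 MmCcBBee=8 MmCcBbEe=16 MmCcBbee=16 MmCcbbEe=8 MmCcbbee=8 MmccBBEe=4 MmccBBee=4 MmccBbEe=8 MmccBbee=8 MmccbbEe=4 Mmccbbee=4
MmccbbEe hits 4/256; gcd=4; 4÷4/256÷4 = 1/64

P(MmccbbEe) = 1/64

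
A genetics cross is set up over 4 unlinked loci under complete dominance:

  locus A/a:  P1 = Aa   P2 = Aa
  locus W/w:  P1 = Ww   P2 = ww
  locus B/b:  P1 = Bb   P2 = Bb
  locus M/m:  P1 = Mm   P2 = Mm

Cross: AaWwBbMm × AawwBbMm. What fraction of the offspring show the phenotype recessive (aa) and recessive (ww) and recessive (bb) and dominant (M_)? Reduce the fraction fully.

P(aa ww bb M_) = 3/128

AaWwBbMm gametes: AWBM×1, AWBm×1, AWbM×1, AWbm×1, AwBM×1, AwBm×1, AwbM×1, Awbm×1, aWBM×1, aWBm×1, aWbM×1, aWbm×1, awBM×1, awBm×1, awbM×1, awbm×1
AawwBbMm gametes: AwBM×2, AwBm×2, AwbM×2, Awbm×2, awBM×2, awBm×2, awbM×2, awbm×2
AaWwBbMm×AawwBbMm grid (16·16=256): AAWwBBMM=2 AAWwBBMm=4 AAWwBBmm=2 AAWwBbMM=4 AAWwBbMm=8 AAWwBbmm=4 AAWwbbMM=2 AAWwbbMm=4 AAWwbbmm=2 AAwwBBMM=2 AAwwBBMm=4 AAwwBBmm=2 AAwwBbMM=4 AAwwBbMm=8 AAwwBbmm=4 AAwwbbMM=2 AAwwbbMm=4 AAwwbbmm=2 AaWwBBMM=4 AaWwBBMm=8 AaWwBBmm=4 AaWwBbMM=8 AaWwBbMm=16 AaWwBbmm=8 AaWwbbMM=4 AaWwbbMm=8 AaWwbbmm=4 AawwBBMM=4 AawwBBMm=8 AawwBBmm=4 AawwBbMM=8 AawwBbMm=16 AawwBbmm=8 AawwbbMM=4 AawwbbMm=8 Aawwbbmm=4 aaWwBBMM=2 aaWwBBMm=4 aaWwBBmm=2 aaWwBbMM=4 aaWwBbMm=8 aaWwBbmm=4 aaWwbbMM=2 aaWwbbMm=4 aaWwbbmm=2 aawwBBMM=2 aawwBBMm=4 aawwBBmm=2 aawwBbMM=4 aawwBbMm=8 aawwBbmm=4 aawwbbMM=2 aawwbbMm=4 aawwbbmm=2
aa ww bb M_ hits 6/256; gcd=2; 6÷2/256÷2 = 3/128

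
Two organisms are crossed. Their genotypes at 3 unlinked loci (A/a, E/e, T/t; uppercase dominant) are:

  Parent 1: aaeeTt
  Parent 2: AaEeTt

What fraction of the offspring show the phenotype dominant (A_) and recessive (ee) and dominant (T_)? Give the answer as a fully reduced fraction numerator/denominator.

P(A_ ee T_) = 3/16

aaeeTt gametes: aeT×4, aet×4
AaEeTt gametes: AET×1, AEt×1, AeT×1, Aet×1, aET×1, aEt×1, aeT×1, aet×1
aaeeTt×AaEeTt grid (8·8=64): AaEeTT=4 AaEeTt=8 AaEett=4 AaeeTT=4 AaeeTt=8 Aaeett=4 aaEeTT=4 aaEeTt=8 aaEett=4 aaeeTT=4 aaeeTt=8 aaeett=4
A_ ee T_ hits 12/64; gcd=4; 12÷4/64÷4 = 3/16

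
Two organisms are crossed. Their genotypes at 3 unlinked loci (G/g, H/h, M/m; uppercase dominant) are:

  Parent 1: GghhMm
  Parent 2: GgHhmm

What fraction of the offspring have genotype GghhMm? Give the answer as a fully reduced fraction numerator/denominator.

P(GghhMm) = 1/8

GghhMm gametes: GhM×2, Ghm×2, ghM×2, ghm×2
GgHhmm gametes: GHm×2, Ghm×2, gHm×2, ghm×2
GghhMm×GgHhmm grid (8·8=64): GGHhMm=4 GGHhmm=4 GGhhMm=4 GGhhmm=4 GgHhMm=8 GgHhmm=8 GghhMm=8 Gghhmm=8 ggHhMm=4 ggHhmm=4 gghhMm=4 gghhmm=4
GghhMm hits 8/64; gcd=8; 8÷8/64÷8 = 1/8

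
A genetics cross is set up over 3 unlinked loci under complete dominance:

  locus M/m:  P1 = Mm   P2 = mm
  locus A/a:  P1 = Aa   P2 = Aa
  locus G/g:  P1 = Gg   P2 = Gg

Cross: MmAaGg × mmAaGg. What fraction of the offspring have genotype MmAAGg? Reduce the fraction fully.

MmAaGg gametes: MAG×1, MAg×1, MaG×1, Mag×1, mAG×1, mAg×1, maG×1, mag×1
mmAaGg gametes: mAG×2, mAg×2, maG×2, mag×2
MmAaGg×mmAaGg grid (8·8=64): MmAAGG=2 MmAAGg=4 MmAAgg=2 MmAaGG=4 MmAaGg=8 MmAagg=4 MmaaGG=2 MmaaGg=4 Mmaagg=2 mmAAGG=2 mmAAGg=4 mmAAgg=2 mmAaGG=4 mmAaGg=8 mmAagg=4 mmaaGG=2 mmaaGg=4 mmaagg=2
MmAAGg hits 4/64; gcd=4; 4÷4/64÷4 = 1/16

P(MmAAGg) = 1/16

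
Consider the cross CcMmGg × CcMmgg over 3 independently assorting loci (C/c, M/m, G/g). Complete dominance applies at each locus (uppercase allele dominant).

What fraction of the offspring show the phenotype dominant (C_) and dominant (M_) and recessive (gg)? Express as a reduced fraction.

CcMmGg gametes: CMG×1, CMg×1, CmG×1, Cmg×1, cMG×1, cMg×1, cmG×1, cmg×1
CcMmgg gametes: CMg×2, Cmg×2, cMg×2, cmg×2
CcMmGg×CcMmgg grid (8·8=64): CCMMGg=2 CCMMgg=2 CCMmGg=4 CCMmgg=4 CCmmGg=2 CCmmgg=2 CcMMGg=4 CcMMgg=4 CcMmGg=8 CcMmgg=8 CcmmGg=4 Ccmmgg=4 ccMMGg=2 ccMMgg=2 ccMmGg=4 ccMmgg=4 ccmmGg=2 ccmmgg=2
C_ M_ gg hits 18/64; gcd=2; 18÷2/64÷2 = 9/32

P(C_ M_ gg) = 9/32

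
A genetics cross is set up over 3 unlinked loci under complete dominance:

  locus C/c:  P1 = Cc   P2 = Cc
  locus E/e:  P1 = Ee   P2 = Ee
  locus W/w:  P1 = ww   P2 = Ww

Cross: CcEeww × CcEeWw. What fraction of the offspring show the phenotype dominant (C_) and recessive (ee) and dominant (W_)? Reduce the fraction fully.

CcEeww gametes: CEw×2, Cew×2, cEw×2, cew×2
CcEeWw gametes: CEW×1, CEw×1, CeW×1, Cew×1, cEW×1, cEw×1, ceW×1, cew×1
CcEeww×CcEeWw grid (8·8=64): CCEEWw=2 CCEEww=2 CCEeWw=4 CCEeww=4 CCeeWw=2 CCeeww=2 CcEEWw=4 CcEEww=4 CcEeWw=8 CcEeww=8 CceeWw=4 Cceeww=4 ccEEWw=2 ccEEww=2 ccEeWw=4 ccEeww=4 cceeWw=2 cceeww=2
C_ ee W_ hits 6/64; gcd=2; 6÷2/64÷2 = 3/32

P(C_ ee W_) = 3/32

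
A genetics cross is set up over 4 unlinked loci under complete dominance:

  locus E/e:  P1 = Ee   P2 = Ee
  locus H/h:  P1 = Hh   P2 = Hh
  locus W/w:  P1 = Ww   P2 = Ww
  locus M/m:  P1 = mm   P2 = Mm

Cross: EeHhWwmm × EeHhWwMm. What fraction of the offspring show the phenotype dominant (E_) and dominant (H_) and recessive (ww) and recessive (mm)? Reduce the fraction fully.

EeHhWwmm gametes: EHWm×2, EHwm×2, EhWm×2, Ehwm×2, eHWm×2, eHwm×2, ehWm×2, ehwm×2
EeHhWwMm gametes: EHWM×1, EHWm×1, EHwM×1, EHwm×1, EhWM×1, EhWm×1, EhwM×1, Ehwm×1, eHWM×1, eHWm×1, eHwM×1, eHwm×1, ehWM×1, ehWm×1, ehwM×1, ehwm×1
EeHhWwmm×EeHhWwMm grid (16·16=256): EEHHWWMm=2 EEHHWWmm=2 EEHHWwMm=4 EEHHWwmm=4 EEHHwwMm=2 EEHHwwmm=2 EEHhWWMm=4 EEHhWWmm=4 EEHhWwMm=8 EEHhWwmm=8 EEHhwwMm=4 EEHhwwmm=4 EEhhWWMm=2 EEhhWWmm=2 EEhhWwMm=4 EEhhWwmm=4 EEhhwwMm=2 EEhhwwmm=2 EeHHWWMm=4 EeHHWWmm=4 EeHHWwMm=8 EeHHWwmm=8 EeHHwwMm=4 EeHHwwmm=4 EeHhWWMm=8 EeHhWWmm=8 EeHhWwMm=16 EeHhWwmm=16 EeHhwwMm=8 EeHhwwmm=8 EehhWWMm=4 EehhWWmm=4 EehhWwMm=8 EehhWwmm=8 EehhwwMm=4 Eehhwwmm=4 eeHHWWMm=2 eeHHWWmm=2 eeHHWwMm=4 eeHHWwmm=4 eeHHwwMm=2 eeHHwwmm=2 eeHhWWMm=4 eeHhWWmm=4 eeHhWwMm=8 eeHhWwmm=8 eeHhwwMm=4 eeHhwwmm=4 eehhWWMm=2 eehhWWmm=2 eehhWwMm=4 eehhWwmm=4 eehhwwMm=2 eehhwwmm=2
E_ H_ ww mm hits 18/256; gcd=2; 18÷2/256÷2 = 9/128

P(E_ H_ ww mm) = 9/128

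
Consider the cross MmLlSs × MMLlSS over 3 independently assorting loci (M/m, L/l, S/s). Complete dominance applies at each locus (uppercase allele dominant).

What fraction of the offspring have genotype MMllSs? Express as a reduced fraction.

MmLlSs gametes: MLS×1, MLs×1, MlS×1, Mls×1, mLS×1, mLs×1, mlS×1, mls×1
MMLlSS gametes: MLS×4, MlS×4
MmLlSs×MMLlSS grid (8·8=64): MMLLSS=4 MMLLSs=4 MMLlSS=8 MMLlSs=8 MMllSS=4 MMllSs=4 MmLLSS=4 MmLLSs=4 MmLlSS=8 MmLlSs=8 MmllSS=4 MmllSs=4
MMllSs hits 4/64; gcd=4; 4÷4/64÷4 = 1/16

P(MMllSs) = 1/16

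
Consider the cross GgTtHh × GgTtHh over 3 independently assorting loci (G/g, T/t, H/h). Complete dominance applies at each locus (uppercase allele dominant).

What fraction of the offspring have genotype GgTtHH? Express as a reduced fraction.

GgTtHh gametes: GTH×1, GTh×1, GtH×1, Gth×1, gTH×1, gTh×1, gtH×1, gth×1
GgTtHh gametes: GTH×1, GTh×1, GtH×1, Gth×1, gTH×1, gTh×1, gtH×1, gth×1
GgTtHh×GgTtHh grid (8·8=64): GGTTHH=1 GGTTHh=2 GGTThh=1 GGTtHH=2 GGTtHh=4 GGTthh=2 GGttHH=1 GGttHh=2 GGtthh=1 GgTTHH=2 GgTTHh=4 GgTThh=2 GgTtHH=4 GgTtHh=8 GgTthh=4 GgttHH=2 GgttHh=4 Ggtthh=2 ggTTHH=1 ggTTHh=2 ggTThh=1 ggTtHH=2 ggTtHh=4 ggTthh=2 ggttHH=1 ggttHh=2 ggtthh=1
GgTtHH hits 4/64; gcd=4; 4÷4/64÷4 = 1/16

P(GgTtHH) = 1/16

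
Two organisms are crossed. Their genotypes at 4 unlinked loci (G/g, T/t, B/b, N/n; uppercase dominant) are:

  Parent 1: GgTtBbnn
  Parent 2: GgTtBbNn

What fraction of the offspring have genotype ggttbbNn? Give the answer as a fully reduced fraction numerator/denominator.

GgTtBbnn gametes: GTBn×2, GTbn×2, GtBn×2, Gtbn×2, gTBn×2, gTbn×2, gtBn×2, gtbn×2
GgTtBbNn gametes: GTBN×1, GTBn×1, GTbN×1, GTbn×1, GtBN×1, GtBn×1, GtbN×1, Gtbn×1, gTBN×1, gTBn×1, gTbN×1, gTbn×1, gtBN×1, gtBn×1, gtbN×1, gtbn×1
GgTtBbnn×GgTtBbNn grid (16·16=256): GGTTBBNn=2 GGTTBBnn=2 GGTTBbNn=4 GGTTBbnn=4 GGTTbbNn=2 GGTTbbnn=2 GGTtBBNn=4 GGTtBBnn=4 GGTtBbNn=8 GGTtBbnn=8 GGTtbbNn=4 GGTtbbnn=4 GGttBBNn=2 GGttBBnn=2 GGttBbNn=4 GGttBbnn=4 GGttbbNn=2 GGttbbnn=2 GgTTBBNn=4 GgTTBBnn=4 GgTTBbNn=8 GgTTBbnn=8 GgTTbbNn=4 GgTTbbnn=4 GgTtBBNn=8 GgTtBBnn=8 GgTtBbNn=16 GgTtBbnn=16 GgTtbbNn=8 GgTtbbnn=8 GgttBBNn=4 GgttBBnn=4 GgttBbNn=8 GgttBbnn=8 GgttbbNn=4 Ggttbbnn=4 ggTTBBNn=2 ggTTBBnn=2 ggTTBbNn=4 ggTTBbnn=4 ggTTbbNn=2 ggTTbbnn=2 ggTtBBNn=4 ggTtBBnn=4 ggTtBbNn=8 ggTtBbnn=8 ggTtbbNn=4 ggTtbbnn=4 ggttBBNn=2 ggttBBnn=2 ggttBbNn=4 ggttBbnn=4 ggttbbNn=2 ggttbbnn=2
ggttbbNn hits 2/256; gcd=2; 2÷2/256÷2 = 1/128

P(ggttbbNn) = 1/128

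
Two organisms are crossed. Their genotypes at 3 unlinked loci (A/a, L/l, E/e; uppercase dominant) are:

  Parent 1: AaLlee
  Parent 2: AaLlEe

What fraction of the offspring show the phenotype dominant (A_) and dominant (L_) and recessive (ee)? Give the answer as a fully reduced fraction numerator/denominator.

AaLlee gametes: ALe×2, Ale×2, aLe×2, ale×2
AaLlEe gametes: ALE×1, ALe×1, AlE×1, Ale×1, aLE×1, aLe×1, alE×1, ale×1
AaLlee×AaLlEe grid (8·8=64): AALLEe=2 AALLee=2 AALlEe=4 AALlee=4 AAllEe=2 AAllee=2 AaLLEe=4 AaLLee=4 AaLlEe=8 AaLlee=8 AallEe=4 Aallee=4 aaLLEe=2 aaLLee=2 aaLlEe=4 aaLlee=4 aallEe=2 aallee=2
A_ L_ ee hits 18/64; gcd=2; 18÷2/64÷2 = 9/32

P(A_ L_ ee) = 9/32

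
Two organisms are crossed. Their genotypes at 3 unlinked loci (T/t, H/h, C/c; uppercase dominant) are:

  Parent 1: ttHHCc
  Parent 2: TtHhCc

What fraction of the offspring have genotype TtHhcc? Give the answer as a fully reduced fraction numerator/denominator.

P(TtHhcc) = 1/16

ttHHCc gametes: tHC×4, tHc×4
TtHhCc gametes: THC×1, THc×1, ThC×1, Thc×1, tHC×1, tHc×1, thC×1, thc×1
ttHHCc×TtHhCc grid (8·8=64): TtHHCC=4 TtHHCc=8 TtHHcc=4 TtHhCC=4 TtHhCc=8 TtHhcc=4 ttHHCC=4 ttHHCc=8 ttHHcc=4 ttHhCC=4 ttHhCc=8 ttHhcc=4
TtHhcc hits 4/64; gcd=4; 4÷4/64÷4 = 1/16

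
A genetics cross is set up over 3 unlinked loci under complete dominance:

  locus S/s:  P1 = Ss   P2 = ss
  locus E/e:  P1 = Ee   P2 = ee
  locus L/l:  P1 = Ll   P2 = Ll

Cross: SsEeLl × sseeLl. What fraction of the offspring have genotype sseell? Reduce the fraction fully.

P(sseell) = 1/16

SsEeLl gametes: SEL×1, SEl×1, SeL×1, Sel×1, sEL×1, sEl×1, seL×1, sel×1
sseeLl gametes: seL×4, sel×4
SsEeLl×sseeLl grid (8·8=64): SsEeLL=4 SsEeLl=8 SsEell=4 SseeLL=4 SseeLl=8 Sseell=4 ssEeLL=4 ssEeLl=8 ssEell=4 sseeLL=4 sseeLl=8 sseell=4
sseell hits 4/64; gcd=4; 4÷4/64÷4 = 1/16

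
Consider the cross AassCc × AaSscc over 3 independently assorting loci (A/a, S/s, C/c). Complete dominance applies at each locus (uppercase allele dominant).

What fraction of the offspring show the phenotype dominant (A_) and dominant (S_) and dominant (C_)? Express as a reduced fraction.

AassCc gametes: AsC×2, Asc×2, asC×2, asc×2
AaSscc gametes: ASc×2, Asc×2, aSc×2, asc×2
AassCc×AaSscc grid (8·8=64): AASsCc=4 AASscc=4 AAssCc=4 AAsscc=4 AaSsCc=8 AaSscc=8 AassCc=8 Aasscc=8 aaSsCc=4 aaSscc=4 aassCc=4 aasscc=4
A_ S_ C_ hits 12/64; gcd=4; 12÷4/64÷4 = 3/16

P(A_ S_ C_) = 3/16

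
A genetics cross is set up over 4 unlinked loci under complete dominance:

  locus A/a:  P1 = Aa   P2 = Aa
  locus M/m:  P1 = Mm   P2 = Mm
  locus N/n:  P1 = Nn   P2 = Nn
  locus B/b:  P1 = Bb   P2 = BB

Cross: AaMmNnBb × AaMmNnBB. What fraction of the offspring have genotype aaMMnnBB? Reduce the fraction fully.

AaMmNnBb gametes: AMNB×1, AMNb×1, AMnB×1, AMnb×1, AmNB×1, AmNb×1, AmnB×1, Amnb×1, aMNB×1, aMNb×1, aMnB×1, aMnb×1, amNB×1, amNb×1, amnB×1, amnb×1
AaMmNnBB gametes: AMNB×2, AMnB×2, AmNB×2, AmnB×2, aMNB×2, aMnB×2, amNB×2, amnB×2
AaMmNnBb×AaMmNnBB grid (16·16=256): AAMMNNBB=2 AAMMNNBb=2 AAMMNnBB=4 AAMMNnBb=4 AAMMnnBB=2 AAMMnnBb=2 AAMmNNBB=4 AAMmNNBb=4 AAMmNnBB=8 AAMmNnBb=8 AAMmnnBB=4 AAMmnnBb=4 AAmmNNBB=2 AAmmNNBb=2 AAmmNnBB=4 AAmmNnBb=4 AAmmnnBB=2 AAmmnnBb=2 AaMMNNBB=4 AaMMNNBb=4 AaMMNnBB=8 AaMMNnBb=8 AaMMnnBB=4 AaMMnnBb=4 AaMmNNBB=8 AaMmNNBb=8 AaMmNnBB=16 AaMmNnBb=16 AaMmnnBB=8 AaMmnnBb=8 AammNNBB=4 AammNNBb=4 AammNnBB=8 AammNnBb=8 AammnnBB=4 AammnnBb=4 aaMMNNBB=2 aaMMNNBb=2 aaMMNnBB=4 aaMMNnBb=4 aaMMnnBB=2 aaMMnnBb=2 aaMmNNBB=4 aaMmNNBb=4 aaMmNnBB=8 aaMmNnBb=8 aaMmnnBB=4 aaMmnnBb=4 aammNNBB=2 aammNNBb=2 aammNnBB=4 aammNnBb=4 aammnnBB=2 aammnnBb=2
aaMMnnBB hits 2/256; gcd=2; 2÷2/256÷2 = 1/128

P(aaMMnnBB) = 1/128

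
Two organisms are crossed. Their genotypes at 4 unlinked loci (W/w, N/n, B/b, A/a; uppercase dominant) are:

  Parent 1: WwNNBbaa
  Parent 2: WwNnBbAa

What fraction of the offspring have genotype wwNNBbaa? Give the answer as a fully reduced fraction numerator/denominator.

WwNNBbaa gametes: WNBa×4, WNba×4, wNBa×4, wNba×4
WwNnBbAa gametes: WNBA×1, WNBa×1, WNbA×1, WNba×1, WnBA×1, WnBa×1, WnbA×1, Wnba×1, wNBA×1, wNBa×1, wNbA×1, wNba×1, wnBA×1, wnBa×1, wnbA×1, wnba×1
WwNNBbaa×WwNnBbAa grid (16·16=256): WWNNBBAa=4 WWNNBBaa=4 WWNNBbAa=8 WWNNBbaa=8 WWNNbbAa=4 WWNNbbaa=4 WWNnBBAa=4 WWNnBBaa=4 WWNnBbAa=8 WWNnBbaa=8 WWNnbbAa=4 WWNnbbaa=4 WwNNBBAa=8 WwNNBBaa=8 WwNNBbAa=16 WwNNBbaa=16 WwNNbbAa=8 WwNNbbaa=8 WwNnBBAa=8 WwNnBBaa=8 WwNnBbAa=16 WwNnBbaa=16 WwNnbbAa=8 WwNnbbaa=8 wwNNBBAa=4 wwNNBBaa=4 wwNNBbAa=8 wwNNBbaa=8 wwNNbbAa=4 wwNNbbaa=4 wwNnBBAa=4 wwNnBBaa=4 wwNnBbAa=8 wwNnBbaa=8 wwNnbbAa=4 wwNnbbaa=4
wwNNBbaa hits 8/256; gcd=8; 8÷8/256÷8 = 1/32

P(wwNNBbaa) = 1/32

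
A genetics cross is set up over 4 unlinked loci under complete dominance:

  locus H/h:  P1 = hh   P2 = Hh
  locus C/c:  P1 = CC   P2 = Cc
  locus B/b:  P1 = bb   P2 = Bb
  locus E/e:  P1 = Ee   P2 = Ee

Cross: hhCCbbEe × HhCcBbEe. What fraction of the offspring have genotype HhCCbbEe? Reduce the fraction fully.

P(HhCCbbEe) = 1/16

hhCCbbEe gametes: hCbE×8, hCbe×8
HhCcBbEe gametes: HCBE×1, HCBe×1, HCbE×1, HCbe×1, HcBE×1, HcBe×1, HcbE×1, Hcbe×1, hCBE×1, hCBe×1, hCbE×1, hCbe×1, hcBE×1, hcBe×1, hcbE×1, hcbe×1
hhCCbbEe×HhCcBbEe grid (16·16=256): HhCCBbEE=8 HhCCBbEe=16 HhCCBbee=8 HhCCbbEE=8 HhCCbbEe=16 HhCCbbee=8 HhCcBbEE=8 HhCcBbEe=16 HhCcBbee=8 HhCcbbEE=8 HhCcbbEe=16 HhCcbbee=8 hhCCBbEE=8 hhCCBbEe=16 hhCCBbee=8 hhCCbbEE=8 hhCCbbEe=16 hhCCbbee=8 hhCcBbEE=8 hhCcBbEe=16 hhCcBbee=8 hhCcbbEE=8 hhCcbbEe=16 hhCcbbee=8
HhCCbbEe hits 16/256; gcd=16; 16÷16/256÷16 = 1/16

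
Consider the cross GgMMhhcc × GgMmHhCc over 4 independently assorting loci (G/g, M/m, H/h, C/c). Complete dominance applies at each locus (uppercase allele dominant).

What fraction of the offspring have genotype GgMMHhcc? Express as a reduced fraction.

P(GgMMHhcc) = 1/16

GgMMhhcc gametes: GMhc×8, gMhc×8
GgMmHhCc gametes: GMHC×1, GMHc×1, GMhC×1, GMhc×1, GmHC×1, GmHc×1, GmhC×1, Gmhc×1, gMHC×1, gMHc×1, gMhC×1, gMhc×1, gmHC×1, gmHc×1, gmhC×1, gmhc×1
GgMMhhcc×GgMmHhCc grid (16·16=256): GGMMHhCc=8 GGMMHhcc=8 GGMMhhCc=8 GGMMhhcc=8 GGMmHhCc=8 GGMmHhcc=8 GGMmhhCc=8 GGMmhhcc=8 GgMMHhCc=16 GgMMHhcc=16 GgMMhhCc=16 GgMMhhcc=16 GgMmHhCc=16 GgMmHhcc=16 GgMmhhCc=16 GgMmhhcc=16 ggMMHhCc=8 ggMMHhcc=8 ggMMhhCc=8 ggMMhhcc=8 ggMmHhCc=8 ggMmHhcc=8 ggMmhhCc=8 ggMmhhcc=8
GgMMHhcc hits 16/256; gcd=16; 16÷16/256÷16 = 1/16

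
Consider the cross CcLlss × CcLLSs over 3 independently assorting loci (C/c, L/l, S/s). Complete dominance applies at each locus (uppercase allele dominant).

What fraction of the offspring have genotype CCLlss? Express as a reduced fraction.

P(CCLlss) = 1/16

CcLlss gametes: CLs×2, Cls×2, cLs×2, cls×2
CcLLSs gametes: CLS×2, CLs×2, cLS×2, cLs×2
CcLlss×CcLLSs grid (8·8=64): CCLLSs=4 CCLLss=4 CCLlSs=4 CCLlss=4 CcLLSs=8 CcLLss=8 CcLlSs=8 CcLlss=8 ccLLSs=4 ccLLss=4 ccLlSs=4 ccLlss=4
CCLlss hits 4/64; gcd=4; 4÷4/64÷4 = 1/16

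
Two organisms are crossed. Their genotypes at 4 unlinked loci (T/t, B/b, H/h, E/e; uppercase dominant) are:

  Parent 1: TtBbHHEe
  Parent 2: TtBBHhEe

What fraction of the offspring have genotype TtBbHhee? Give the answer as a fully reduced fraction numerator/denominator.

TtBbHHEe gametes: TBHE×2, TBHe×2, TbHE×2, TbHe×2, tBHE×2, tBHe×2, tbHE×2, tbHe×2
TtBBHhEe gametes: TBHE×2, TBHe×2, TBhE×2, TBhe×2, tBHE×2, tBHe×2, tBhE×2, tBhe×2
TtBbHHEe×TtBBHhEe grid (16·16=256): TTBBHHEE=4 TTBBHHEe=8 TTBBHHee=4 TTBBHhEE=4 TTBBHhEe=8 TTBBHhee=4 TTBbHHEE=4 TTBbHHEe=8 TTBbHHee=4 TTBbHhEE=4 TTBbHhEe=8 TTBbHhee=4 TtBBHHEE=8 TtBBHHEe=16 TtBBHHee=8 TtBBHhEE=8 TtBBHhEe=16 TtBBHhee=8 TtBbHHEE=8 TtBbHHEe=16 TtBbHHee=8 TtBbHhEE=8 TtBbHhEe=16 TtBbHhee=8 ttBBHHEE=4 ttBBHHEe=8 ttBBHHee=4 ttBBHhEE=4 ttBBHhEe=8 ttBBHhee=4 ttBbHHEE=4 ttBbHHEe=8 ttBbHHee=4 ttBbHhEE=4 ttBbHhEe=8 ttBbHhee=4
TtBbHhee hits 8/256; gcd=8; 8÷8/256÷8 = 1/32

P(TtBbHhee) = 1/32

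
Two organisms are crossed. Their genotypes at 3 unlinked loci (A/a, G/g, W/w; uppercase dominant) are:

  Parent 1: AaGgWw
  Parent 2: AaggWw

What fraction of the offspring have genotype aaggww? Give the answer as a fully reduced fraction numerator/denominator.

AaGgWw gametes: AGW×1, AGw×1, AgW×1, Agw×1, aGW×1, aGw×1, agW×1, agw×1
AaggWw gametes: AgW×2, Agw×2, agW×2, agw×2
AaGgWw×AaggWw grid (8·8=64): AAGgWW=2 AAGgWw=4 AAGgww=2 AAggWW=2 AAggWw=4 AAggww=2 AaGgWW=4 AaGgWw=8 AaGgww=4 AaggWW=4 AaggWw=8 Aaggww=4 aaGgWW=2 aaGgWw=4 aaGgww=2 aaggWW=2 aaggWw=4 aaggww=2
aaggww hits 2/64; gcd=2; 2÷2/64÷2 = 1/32

P(aaggww) = 1/32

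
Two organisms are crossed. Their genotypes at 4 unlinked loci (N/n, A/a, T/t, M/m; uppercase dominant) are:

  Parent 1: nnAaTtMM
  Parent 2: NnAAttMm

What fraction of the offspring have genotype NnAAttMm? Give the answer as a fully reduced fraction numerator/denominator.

P(NnAAttMm) = 1/16

nnAaTtMM gametes: nATM×4, nAtM×4, naTM×4, natM×4
NnAAttMm gametes: NAtM×4, NAtm×4, nAtM×4, nAtm×4
nnAaTtMM×NnAAttMm grid (16·16=256): NnAATtMM=16 NnAATtMm=16 NnAAttMM=16 NnAAttMm=16 NnAaTtMM=16 NnAaTtMm=16 NnAattMM=16 NnAattMm=16 nnAATtMM=16 nnAATtMm=16 nnAAttMM=16 nnAAttMm=16 nnAaTtMM=16 nnAaTtMm=16 nnAattMM=16 nnAattMm=16
NnAAttMm hits 16/256; gcd=16; 16÷16/256÷16 = 1/16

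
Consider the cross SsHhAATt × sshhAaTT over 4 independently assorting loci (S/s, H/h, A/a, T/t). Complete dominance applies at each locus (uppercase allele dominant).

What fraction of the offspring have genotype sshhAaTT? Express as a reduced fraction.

P(sshhAaTT) = 1/16

SsHhAATt gametes: SHAT×2, SHAt×2, ShAT×2, ShAt×2, sHAT×2, sHAt×2, shAT×2, shAt×2
sshhAaTT gametes: shAT×8, shaT×8
SsHhAATt×sshhAaTT grid (16·16=256): SsHhAATT=16 SsHhAATt=16 SsHhAaTT=16 SsHhAaTt=16 SshhAATT=16 SshhAATt=16 SshhAaTT=16 SshhAaTt=16 ssHhAATT=16 ssHhAATt=16 ssHhAaTT=16 ssHhAaTt=16 sshhAATT=16 sshhAATt=16 sshhAaTT=16 sshhAaTt=16
sshhAaTT hits 16/256; gcd=16; 16÷16/256÷16 = 1/16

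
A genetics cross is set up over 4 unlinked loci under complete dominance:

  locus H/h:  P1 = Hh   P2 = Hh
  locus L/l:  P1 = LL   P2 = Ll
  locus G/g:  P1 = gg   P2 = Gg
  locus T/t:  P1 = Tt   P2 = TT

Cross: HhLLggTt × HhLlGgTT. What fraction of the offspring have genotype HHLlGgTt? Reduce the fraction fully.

P(HHLlGgTt) = 1/32

HhLLggTt gametes: HLgT×4, HLgt×4, hLgT×4, hLgt×4
HhLlGgTT gametes: HLGT×2, HLgT×2, HlGT×2, HlgT×2, hLGT×2, hLgT×2, hlGT×2, hlgT×2
HhLLggTt×HhLlGgTT grid (16·16=256): HHLLGgTT=8 HHLLGgTt=8 HHLLggTT=8 HHLLggTt=8 HHLlGgTT=8 HHLlGgTt=8 HHLlggTT=8 HHLlggTt=8 HhLLGgTT=16 HhLLGgTt=16 HhLLggTT=16 HhLLggTt=16 HhLlGgTT=16 HhLlGgTt=16 HhLlggTT=16 HhLlggTt=16 hhLLGgTT=8 hhLLGgTt=8 hhLLggTT=8 hhLLggTt=8 hhLlGgTT=8 hhLlGgTt=8 hhLlggTT=8 hhLlggTt=8
HHLlGgTt hits 8/256; gcd=8; 8÷8/256÷8 = 1/32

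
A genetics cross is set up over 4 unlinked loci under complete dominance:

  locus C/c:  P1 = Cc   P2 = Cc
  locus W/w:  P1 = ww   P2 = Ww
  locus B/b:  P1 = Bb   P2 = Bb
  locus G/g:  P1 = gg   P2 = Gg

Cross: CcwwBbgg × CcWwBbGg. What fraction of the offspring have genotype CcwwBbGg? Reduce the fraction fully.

P(CcwwBbGg) = 1/16

CcwwBbgg gametes: CwBg×4, Cwbg×4, cwBg×4, cwbg×4
CcWwBbGg gametes: CWBG×1, CWBg×1, CWbG×1, CWbg×1, CwBG×1, CwBg×1, CwbG×1, Cwbg×1, cWBG×1, cWBg×1, cWbG×1, cWbg×1, cwBG×1, cwBg×1, cwbG×1, cwbg×1
CcwwBbgg×CcWwBbGg grid (16·16=256): CCWwBBGg=4 CCWwBBgg=4 CCWwBbGg=8 CCWwBbgg=8 CCWwbbGg=4 CCWwbbgg=4 CCwwBBGg=4 CCwwBBgg=4 CCwwBbGg=8 CCwwBbgg=8 CCwwbbGg=4 CCwwbbgg=4 CcWwBBGg=8 CcWwBBgg=8 CcWwBbGg=16 CcWwBbgg=16 CcWwbbGg=8 CcWwbbgg=8 CcwwBBGg=8 CcwwBBgg=8 CcwwBbGg=16 CcwwBbgg=16 CcwwbbGg=8 Ccwwbbgg=8 ccWwBBGg=4 ccWwBBgg=4 ccWwBbGg=8 ccWwBbgg=8 ccWwbbGg=4 ccWwbbgg=4 ccwwBBGg=4 ccwwBBgg=4 ccwwBbGg=8 ccwwBbgg=8 ccwwbbGg=4 ccwwbbgg=4
CcwwBbGg hits 16/256; gcd=16; 16÷16/256÷16 = 1/16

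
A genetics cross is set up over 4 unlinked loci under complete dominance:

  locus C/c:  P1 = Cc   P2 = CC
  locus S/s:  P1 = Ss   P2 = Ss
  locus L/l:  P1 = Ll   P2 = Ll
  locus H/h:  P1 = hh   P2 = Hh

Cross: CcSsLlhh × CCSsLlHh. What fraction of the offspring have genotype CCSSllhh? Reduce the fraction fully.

CcSsLlhh gametes: CSLh×2, CSlh×2, CsLh×2, Cslh×2, cSLh×2, cSlh×2, csLh×2, cslh×2
CCSsLlHh gametes: CSLH×2, CSLh×2, CSlH×2, CSlh×2, CsLH×2, CsLh×2, CslH×2, Cslh×2
CcSsLlhh×CCSsLlHh grid (16·16=256): CCSSLLHh=4 CCSSLLhh=4 CCSSLlHh=8 CCSSLlhh=8 CCSSllHh=4 CCSSllhh=4 CCSsLLHh=8 CCSsLLhh=8 CCSsLlHh=16 CCSsLlhh=16 CCSsllHh=8 CCSsllhh=8 CCssLLHh=4 CCssLLhh=4 CCssLlHh=8 CCssLlhh=8 CCssllHh=4 CCssllhh=4 CcSSLLHh=4 CcSSLLhh=4 CcSSLlHh=8 CcSSLlhh=8 CcSSllHh=4 CcSSllhh=4 CcSsLLHh=8 CcSsLLhh=8 CcSsLlHh=16 CcSsLlhh=16 CcSsllHh=8 CcSsllhh=8 CcssLLHh=4 CcssLLhh=4 CcssLlHh=8 CcssLlhh=8 CcssllHh=4 Ccssllhh=4
CCSSllhh hits 4/256; gcd=4; 4÷4/256÷4 = 1/64

P(CCSSllhh) = 1/64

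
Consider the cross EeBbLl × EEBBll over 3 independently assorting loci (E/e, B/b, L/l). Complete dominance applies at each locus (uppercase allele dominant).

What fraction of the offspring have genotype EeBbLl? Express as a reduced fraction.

EeBbLl gametes: EBL×1, EBl×1, EbL×1, Ebl×1, eBL×1, eBl×1, ebL×1, ebl×1
EEBBll gametes: EBl×8
EeBbLl×EEBBll grid (8·8=64): EEBBLl=8 EEBBll=8 EEBbLl=8 EEBbll=8 EeBBLl=8 EeBBll=8 EeBbLl=8 EeBbll=8
EeBbLl hits 8/64; gcd=8; 8÷8/64÷8 = 1/8

P(EeBbLl) = 1/8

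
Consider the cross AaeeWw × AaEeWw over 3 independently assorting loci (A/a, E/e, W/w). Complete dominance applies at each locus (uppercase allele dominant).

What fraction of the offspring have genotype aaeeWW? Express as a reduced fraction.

AaeeWw gametes: AeW×2, Aew×2, aeW×2, aew×2
AaEeWw gametes: AEW×1, AEw×1, AeW×1, Aew×1, aEW×1, aEw×1, aeW×1, aew×1
AaeeWw×AaEeWw grid (8·8=64): AAEeWW=2 AAEeWw=4 AAEeww=2 AAeeWW=2 AAeeWw=4 AAeeww=2 AaEeWW=4 AaEeWw=8 AaEeww=4 AaeeWW=4 AaeeWw=8 Aaeeww=4 aaEeWW=2 aaEeWw=4 aaEeww=2 aaeeWW=2 aaeeWw=4 aaeeww=2
aaeeWW hits 2/64; gcd=2; 2÷2/64÷2 = 1/32

P(aaeeWW) = 1/32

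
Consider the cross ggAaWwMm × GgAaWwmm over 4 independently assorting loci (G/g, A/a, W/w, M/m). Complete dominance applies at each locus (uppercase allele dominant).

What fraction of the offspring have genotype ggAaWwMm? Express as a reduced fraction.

ggAaWwMm gametes: gAWM×2, gAWm×2, gAwM×2, gAwm×2, gaWM×2, gaWm×2, gawM×2, gawm×2
GgAaWwmm gametes: GAWm×2, GAwm×2, GaWm×2, Gawm×2, gAWm×2, gAwm×2, gaWm×2, gawm×2
ggAaWwMm×GgAaWwmm grid (16·16=256): GgAAWWMm=4 GgAAWWmm=4 GgAAWwMm=8 GgAAWwmm=8 GgAAwwMm=4 GgAAwwmm=4 GgAaWWMm=8 GgAaWWmm=8 GgAaWwMm=16 GgAaWwmm=16 GgAawwMm=8 GgAawwmm=8 GgaaWWMm=4 GgaaWWmm=4 GgaaWwMm=8 GgaaWwmm=8 GgaawwMm=4 Ggaawwmm=4 ggAAWWMm=4 ggAAWWmm=4 ggAAWwMm=8 ggAAWwmm=8 ggAAwwMm=4 ggAAwwmm=4 ggAaWWMm=8 ggAaWWmm=8 ggAaWwMm=16 ggAaWwmm=16 ggAawwMm=8 ggAawwmm=8 ggaaWWMm=4 ggaaWWmm=4 ggaaWwMm=8 ggaaWwmm=8 ggaawwMm=4 ggaawwmm=4
ggAaWwMm hits 16/256; gcd=16; 16÷16/256÷16 = 1/16

P(ggAaWwMm) = 1/16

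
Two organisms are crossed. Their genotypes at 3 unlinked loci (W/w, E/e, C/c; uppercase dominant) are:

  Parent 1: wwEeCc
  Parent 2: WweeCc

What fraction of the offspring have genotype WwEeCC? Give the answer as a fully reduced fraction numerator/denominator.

P(WwEeCC) = 1/16

wwEeCc gametes: wEC×2, wEc×2, weC×2, wec×2
WweeCc gametes: WeC×2, Wec×2, weC×2, wec×2
wwEeCc×WweeCc grid (8·8=64): WwEeCC=4 WwEeCc=8 WwEecc=4 WweeCC=4 WweeCc=8 Wweecc=4 wwEeCC=4 wwEeCc=8 wwEecc=4 wweeCC=4 wweeCc=8 wweecc=4
WwEeCC hits 4/64; gcd=4; 4÷4/64÷4 = 1/16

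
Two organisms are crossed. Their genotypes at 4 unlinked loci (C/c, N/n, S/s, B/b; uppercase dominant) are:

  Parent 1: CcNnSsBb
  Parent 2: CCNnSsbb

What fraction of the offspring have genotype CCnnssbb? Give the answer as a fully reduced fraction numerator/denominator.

CcNnSsBb gametes: CNSB×1, CNSb×1, CNsB×1, CNsb×1, CnSB×1, CnSb×1, CnsB×1, Cnsb×1, cNSB×1, cNSb×1, cNsB×1, cNsb×1, cnSB×1, cnSb×1, cnsB×1, cnsb×1
CCNnSsbb gametes: CNSb×4, CNsb×4, CnSb×4, Cnsb×4
CcNnSsBb×CCNnSsbb grid (16·16=256): CCNNSSBb=4 CCNNSSbb=4 CCNNSsBb=8 CCNNSsbb=8 CCNNssBb=4 CCNNssbb=4 CCNnSSBb=8 CCNnSSbb=8 CCNnSsBb=16 CCNnSsbb=16 CCNnssBb=8 CCNnssbb=8 CCnnSSBb=4 CCnnSSbb=4 CCnnSsBb=8 CCnnSsbb=8 CCnnssBb=4 CCnnssbb=4 CcNNSSBb=4 CcNNSSbb=4 CcNNSsBb=8 CcNNSsbb=8 CcNNssBb=4 CcNNssbb=4 CcNnSSBb=8 CcNnSSbb=8 CcNnSsBb=16 CcNnSsbb=16 CcNnssBb=8 CcNnssbb=8 CcnnSSBb=4 CcnnSSbb=4 CcnnSsBb=8 CcnnSsbb=8 CcnnssBb=4 Ccnnssbb=4
CCnnssbb hits 4/256; gcd=4; 4÷4/256÷4 = 1/64

P(CCnnssbb) = 1/64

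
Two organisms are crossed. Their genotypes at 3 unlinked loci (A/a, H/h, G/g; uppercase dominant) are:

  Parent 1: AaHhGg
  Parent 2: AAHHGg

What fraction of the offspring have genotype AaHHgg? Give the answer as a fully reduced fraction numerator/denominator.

P(AaHHgg) = 1/16

AaHhGg gametes: AHG×1, AHg×1, AhG×1, Ahg×1, aHG×1, aHg×1, ahG×1, ahg×1
AAHHGg gametes: AHG×4, AHg×4
AaHhGg×AAHHGg grid (8·8=64): AAHHGG=4 AAHHGg=8 AAHHgg=4 AAHhGG=4 AAHhGg=8 AAHhgg=4 AaHHGG=4 AaHHGg=8 AaHHgg=4 AaHhGG=4 AaHhGg=8 AaHhgg=4
AaHHgg hits 4/64; gcd=4; 4÷4/64÷4 = 1/16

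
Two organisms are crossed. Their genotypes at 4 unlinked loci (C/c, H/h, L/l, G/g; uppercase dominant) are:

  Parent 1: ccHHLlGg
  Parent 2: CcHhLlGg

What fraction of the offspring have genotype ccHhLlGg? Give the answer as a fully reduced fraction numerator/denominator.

P(ccHhLlGg) = 1/16

ccHHLlGg gametes: cHLG×4, cHLg×4, cHlG×4, cHlg×4
CcHhLlGg gametes: CHLG×1, CHLg×1, CHlG×1, CHlg×1, ChLG×1, ChLg×1, ChlG×1, Chlg×1, cHLG×1, cHLg×1, cHlG×1, cHlg×1, chLG×1, chLg×1, chlG×1, chlg×1
ccHHLlGg×CcHhLlGg grid (16·16=256): CcHHLLGG=4 CcHHLLGg=8 CcHHLLgg=4 CcHHLlGG=8 CcHHLlGg=16 CcHHLlgg=8 CcHHllGG=4 CcHHllGg=8 CcHHllgg=4 CcHhLLGG=4 CcHhLLGg=8 CcHhLLgg=4 CcHhLlGG=8 CcHhLlGg=16 CcHhLlgg=8 CcHhllGG=4 CcHhllGg=8 CcHhllgg=4 ccHHLLGG=4 ccHHLLGg=8 ccHHLLgg=4 ccHHLlGG=8 ccHHLlGg=16 ccHHLlgg=8 ccHHllGG=4 ccHHllGg=8 ccHHllgg=4 ccHhLLGG=4 ccHhLLGg=8 ccHhLLgg=4 ccHhLlGG=8 ccHhLlGg=16 ccHhLlgg=8 ccHhllGG=4 ccHhllGg=8 ccHhllgg=4
ccHhLlGg hits 16/256; gcd=16; 16÷16/256÷16 = 1/16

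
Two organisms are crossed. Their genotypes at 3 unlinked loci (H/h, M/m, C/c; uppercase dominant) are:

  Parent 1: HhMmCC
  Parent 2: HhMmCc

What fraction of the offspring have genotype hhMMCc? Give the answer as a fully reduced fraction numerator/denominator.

P(hhMMCc) = 1/32

HhMmCC gametes: HMC×2, HmC×2, hMC×2, hmC×2
HhMmCc gametes: HMC×1, HMc×1, HmC×1, Hmc×1, hMC×1, hMc×1, hmC×1, hmc×1
HhMmCC×HhMmCc grid (8·8=64): HHMMCC=2 HHMMCc=2 HHMmCC=4 HHMmCc=4 HHmmCC=2 HHmmCc=2 HhMMCC=4 HhMMCc=4 HhMmCC=8 HhMmCc=8 HhmmCC=4 HhmmCc=4 hhMMCC=2 hhMMCc=2 hhMmCC=4 hhMmCc=4 hhmmCC=2 hhmmCc=2
hhMMCc hits 2/64; gcd=2; 2÷2/64÷2 = 1/32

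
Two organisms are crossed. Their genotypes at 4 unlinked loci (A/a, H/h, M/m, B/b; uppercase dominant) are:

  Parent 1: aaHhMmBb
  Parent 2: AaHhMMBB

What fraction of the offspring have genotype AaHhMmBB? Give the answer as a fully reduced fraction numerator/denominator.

P(AaHhMmBB) = 1/16

aaHhMmBb gametes: aHMB×2, aHMb×2, aHmB×2, aHmb×2, ahMB×2, ahMb×2, ahmB×2, ahmb×2
AaHhMMBB gametes: AHMB×4, AhMB×4, aHMB×4, ahMB×4
aaHhMmBb×AaHhMMBB grid (16·16=256): AaHHMMBB=8 AaHHMMBb=8 AaHHMmBB=8 AaHHMmBb=8 AaHhMMBB=16 AaHhMMBb=16 AaHhMmBB=16 AaHhMmBb=16 AahhMMBB=8 AahhMMBb=8 AahhMmBB=8 AahhMmBb=8 aaHHMMBB=8 aaHHMMBb=8 aaHHMmBB=8 aaHHMmBb=8 aaHhMMBB=16 aaHhMMBb=16 aaHhMmBB=16 aaHhMmBb=16 aahhMMBB=8 aahhMMBb=8 aahhMmBB=8 aahhMmBb=8
AaHhMmBB hits 16/256; gcd=16; 16÷16/256÷16 = 1/16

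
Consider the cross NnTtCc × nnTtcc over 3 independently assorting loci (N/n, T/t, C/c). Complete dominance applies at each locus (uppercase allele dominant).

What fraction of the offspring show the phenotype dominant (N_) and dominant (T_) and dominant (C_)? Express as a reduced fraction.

NnTtCc gametes: NTC×1, NTc×1, NtC×1, Ntc×1, nTC×1, nTc×1, ntC×1, ntc×1
nnTtcc gametes: nTc×4, ntc×4
NnTtCc×nnTtcc grid (8·8=64): NnTTCc=4 NnTTcc=4 NnTtCc=8 NnTtcc=8 NnttCc=4 Nnttcc=4 nnTTCc=4 nnTTcc=4 nnTtCc=8 nnTtcc=8 nnttCc=4 nnttcc=4
N_ T_ C_ hits 12/64; gcd=4; 12÷4/64÷4 = 3/16

P(N_ T_ C_) = 3/16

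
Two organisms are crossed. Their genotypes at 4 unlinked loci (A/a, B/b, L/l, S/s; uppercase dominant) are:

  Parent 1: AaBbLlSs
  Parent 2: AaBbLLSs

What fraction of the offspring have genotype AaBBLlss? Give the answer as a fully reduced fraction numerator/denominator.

P(AaBBLlss) = 1/64

AaBbLlSs gametes: ABLS×1, ABLs×1, ABlS×1, ABls×1, AbLS×1, AbLs×1, AblS×1, Abls×1, aBLS×1, aBLs×1, aBlS×1, aBls×1, abLS×1, abLs×1, ablS×1, abls×1
AaBbLLSs gametes: ABLS×2, ABLs×2, AbLS×2, AbLs×2, aBLS×2, aBLs×2, abLS×2, abLs×2
AaBbLlSs×AaBbLLSs grid (16·16=256): AABBLLSS=2 AABBLLSs=4 AABBLLss=2 AABBLlSS=2 AABBLlSs=4 AABBLlss=2 AABbLLSS=4 AABbLLSs=8 AABbLLss=4 AABbLlSS=4 AABbLlSs=8 AABbLlss=4 AAbbLLSS=2 AAbbLLSs=4 AAbbLLss=2 AAbbLlSS=2 AAbbLlSs=4 AAbbLlss=2 AaBBLLSS=4 AaBBLLSs=8 AaBBLLss=4 AaBBLlSS=4 AaBBLlSs=8 AaBBLlss=4 AaBbLLSS=8 AaBbLLSs=16 AaBbLLss=8 AaBbLlSS=8 AaBbLlSs=16 AaBbLlss=8 AabbLLSS=4 AabbLLSs=8 AabbLLss=4 AabbLlSS=4 AabbLlSs=8 AabbLlss=4 aaBBLLSS=2 aaBBLLSs=4 aaBBLLss=2 aaBBLlSS=2 aaBBLlSs=4 aaBBLlss=2 aaBbLLSS=4 aaBbLLSs=8 aaBbLLss=4 aaBbLlSS=4 aaBbLlSs=8 aaBbLlss=4 aabbLLSS=2 aabbLLSs=4 aabbLLss=2 aabbLlSS=2 aabbLlSs=4 aabbLlss=2
AaBBLlss hits 4/256; gcd=4; 4÷4/256÷4 = 1/64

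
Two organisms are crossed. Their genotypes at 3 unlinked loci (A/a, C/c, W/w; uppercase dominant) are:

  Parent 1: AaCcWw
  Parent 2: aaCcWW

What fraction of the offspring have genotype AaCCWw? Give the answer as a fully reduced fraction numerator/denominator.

P(AaCCWw) = 1/16

AaCcWw gametes: ACW×1, ACw×1, AcW×1, Acw×1, aCW×1, aCw×1, acW×1, acw×1
aaCcWW gametes: aCW×4, acW×4
AaCcWw×aaCcWW grid (8·8=64): AaCCWW=4 AaCCWw=4 AaCcWW=8 AaCcWw=8 AaccWW=4 AaccWw=4 aaCCWW=4 aaCCWw=4 aaCcWW=8 aaCcWw=8 aaccWW=4 aaccWw=4
AaCCWw hits 4/64; gcd=4; 4÷4/64÷4 = 1/16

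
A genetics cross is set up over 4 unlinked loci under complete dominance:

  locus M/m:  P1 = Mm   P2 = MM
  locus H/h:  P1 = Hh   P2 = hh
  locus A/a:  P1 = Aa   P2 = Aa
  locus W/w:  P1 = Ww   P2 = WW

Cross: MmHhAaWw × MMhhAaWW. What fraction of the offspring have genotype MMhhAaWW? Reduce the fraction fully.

P(MMhhAaWW) = 1/16

MmHhAaWw gametes: MHAW×1, MHAw×1, MHaW×1, MHaw×1, MhAW×1, MhAw×1, MhaW×1, Mhaw×1, mHAW×1, mHAw×1, mHaW×1, mHaw×1, mhAW×1, mhAw×1, mhaW×1, mhaw×1
MMhhAaWW gametes: MhAW×8, MhaW×8
MmHhAaWw×MMhhAaWW grid (16·16=256): MMHhAAWW=8 MMHhAAWw=8 MMHhAaWW=16 MMHhAaWw=16 MMHhaaWW=8 MMHhaaWw=8 MMhhAAWW=8 MMhhAAWw=8 MMhhAaWW=16 MMhhAaWw=16 MMhhaaWW=8 MMhhaaWw=8 MmHhAAWW=8 MmHhAAWw=8 MmHhAaWW=16 MmHhAaWw=16 MmHhaaWW=8 MmHhaaWw=8 MmhhAAWW=8 MmhhAAWw=8 MmhhAaWW=16 MmhhAaWw=16 MmhhaaWW=8 MmhhaaWw=8
MMhhAaWW hits 16/256; gcd=16; 16÷16/256÷16 = 1/16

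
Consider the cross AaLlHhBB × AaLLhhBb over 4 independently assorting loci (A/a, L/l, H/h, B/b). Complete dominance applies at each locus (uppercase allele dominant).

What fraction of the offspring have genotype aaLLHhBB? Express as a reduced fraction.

P(aaLLHhBB) = 1/32

AaLlHhBB gametes: ALHB×2, ALhB×2, AlHB×2, AlhB×2, aLHB×2, aLhB×2, alHB×2, alhB×2
AaLLhhBb gametes: ALhB×4, ALhb×4, aLhB×4, aLhb×4
AaLlHhBB×AaLLhhBb grid (16·16=256): AALLHhBB=8 AALLHhBb=8 AALLhhBB=8 AALLhhBb=8 AALlHhBB=8 AALlHhBb=8 AALlhhBB=8 AALlhhBb=8 AaLLHhBB=16 AaLLHhBb=16 AaLLhhBB=16 AaLLhhBb=16 AaLlHhBB=16 AaLlHhBb=16 AaLlhhBB=16 AaLlhhBb=16 aaLLHhBB=8 aaLLHhBb=8 aaLLhhBB=8 aaLLhhBb=8 aaLlHhBB=8 aaLlHhBb=8 aaLlhhBB=8 aaLlhhBb=8
aaLLHhBB hits 8/256; gcd=8; 8÷8/256÷8 = 1/32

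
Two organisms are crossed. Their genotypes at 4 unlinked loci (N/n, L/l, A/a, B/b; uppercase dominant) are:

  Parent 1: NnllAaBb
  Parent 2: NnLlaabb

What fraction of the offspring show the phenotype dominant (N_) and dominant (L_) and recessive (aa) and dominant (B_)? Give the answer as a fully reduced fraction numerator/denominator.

NnllAaBb gametes: NlAB×2, NlAb×2, NlaB×2, Nlab×2, nlAB×2, nlAb×2, nlaB×2, nlab×2
NnLlaabb gametes: NLab×4, Nlab×4, nLab×4, nlab×4
NnllAaBb×NnLlaabb grid (16·16=256): NNLlAaBb=8 NNLlAabb=8 NNLlaaBb=8 NNLlaabb=8 NNllAaBb=8 NNllAabb=8 NNllaaBb=8 NNllaabb=8 NnLlAaBb=16 NnLlAabb=16 NnLlaaBb=16 NnLlaabb=16 NnllAaBb=16 NnllAabb=16 NnllaaBb=16 Nnllaabb=16 nnLlAaBb=8 nnLlAabb=8 nnLlaaBb=8 nnLlaabb=8 nnllAaBb=8 nnllAabb=8 nnllaaBb=8 nnllaabb=8
N_ L_ aa B_ hits 24/256; gcd=8; 24÷8/256÷8 = 3/32

P(N_ L_ aa B_) = 3/32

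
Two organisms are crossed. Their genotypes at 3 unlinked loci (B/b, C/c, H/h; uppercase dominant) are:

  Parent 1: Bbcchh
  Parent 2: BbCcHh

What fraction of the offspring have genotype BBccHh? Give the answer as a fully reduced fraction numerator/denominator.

Bbcchh gametes: Bch×4, bch×4
BbCcHh gametes: BCH×1, BCh×1, BcH×1, Bch×1, bCH×1, bCh×1, bcH×1, bch×1
Bbcchh×BbCcHh grid (8·8=64): BBCcHh=4 BBCchh=4 BBccHh=4 BBcchh=4 BbCcHh=8 BbCchh=8 BbccHh=8 Bbcchh=8 bbCcHh=4 bbCchh=4 bbccHh=4 bbcchh=4
BBccHh hits 4/64; gcd=4; 4÷4/64÷4 = 1/16

P(BBccHh) = 1/16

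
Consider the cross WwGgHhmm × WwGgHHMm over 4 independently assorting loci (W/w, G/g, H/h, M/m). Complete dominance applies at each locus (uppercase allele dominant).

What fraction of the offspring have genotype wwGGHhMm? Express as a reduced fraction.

WwGgHhmm gametes: WGHm×2, WGhm×2, WgHm×2, Wghm×2, wGHm×2, wGhm×2, wgHm×2, wghm×2
WwGgHHMm gametes: WGHM×2, WGHm×2, WgHM×2, WgHm×2, wGHM×2, wGHm×2, wgHM×2, wgHm×2
WwGgHhmm×WwGgHHMm grid (16·16=256): WWGGHHMm=4 WWGGHHmm=4 WWGGHhMm=4 WWGGHhmm=4 WWGgHHMm=8 WWGgHHmm=8 WWGgHhMm=8 WWGgHhmm=8 WWggHHMm=4 WWggHHmm=4 WWggHhMm=4 WWggHhmm=4 WwGGHHMm=8 WwGGHHmm=8 WwGGHhMm=8 WwGGHhmm=8 WwGgHHMm=16 WwGgHHmm=16 WwGgHhMm=16 WwGgHhmm=16 WwggHHMm=8 WwggHHmm=8 WwggHhMm=8 WwggHhmm=8 wwGGHHMm=4 wwGGHHmm=4 wwGGHhMm=4 wwGGHhmm=4 wwGgHHMm=8 wwGgHHmm=8 wwGgHhMm=8 wwGgHhmm=8 wwggHHMm=4 wwggHHmm=4 wwggHhMm=4 wwggHhmm=4
wwGGHhMm hits 4/256; gcd=4; 4÷4/256÷4 = 1/64

P(wwGGHhMm) = 1/64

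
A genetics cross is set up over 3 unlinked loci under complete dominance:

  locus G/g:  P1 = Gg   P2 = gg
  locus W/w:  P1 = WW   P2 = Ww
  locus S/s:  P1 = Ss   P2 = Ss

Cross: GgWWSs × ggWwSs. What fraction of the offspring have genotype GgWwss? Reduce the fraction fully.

GgWWSs gametes: GWS×2, GWs×2, gWS×2, gWs×2
ggWwSs gametes: gWS×2, gWs×2, gwS×2, gws×2
GgWWSs×ggWwSs grid (8·8=64): GgWWSS=4 GgWWSs=8 GgWWss=4 GgWwSS=4 GgWwSs=8 GgWwss=4 ggWWSS=4 ggWWSs=8 ggWWss=4 ggWwSS=4 ggWwSs=8 ggWwss=4
GgWwss hits 4/64; gcd=4; 4÷4/64÷4 = 1/16

P(GgWwss) = 1/16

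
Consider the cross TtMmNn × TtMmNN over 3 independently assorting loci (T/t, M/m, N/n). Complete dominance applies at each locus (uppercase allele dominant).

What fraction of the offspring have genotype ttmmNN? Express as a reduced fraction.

P(ttmmNN) = 1/32

TtMmNn gametes: TMN×1, TMn×1, TmN×1, Tmn×1, tMN×1, tMn×1, tmN×1, tmn×1
TtMmNN gametes: TMN×2, TmN×2, tMN×2, tmN×2
TtMmNn×TtMmNN grid (8·8=64): TTMMNN=2 TTMMNn=2 TTMmNN=4 TTMmNn=4 TTmmNN=2 TTmmNn=2 TtMMNN=4 TtMMNn=4 TtMmNN=8 TtMmNn=8 TtmmNN=4 TtmmNn=4 ttMMNN=2 ttMMNn=2 ttMmNN=4 ttMmNn=4 ttmmNN=2 ttmmNn=2
ttmmNN hits 2/64; gcd=2; 2÷2/64÷2 = 1/32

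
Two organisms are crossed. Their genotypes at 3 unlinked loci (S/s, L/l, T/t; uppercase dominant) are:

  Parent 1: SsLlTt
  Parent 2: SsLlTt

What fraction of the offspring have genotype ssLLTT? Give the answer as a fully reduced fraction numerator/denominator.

SsLlTt gametes: SLT×1, SLt×1, SlT×1, Slt×1, sLT×1, sLt×1, slT×1, slt×1
SsLlTt gametes: SLT×1, SLt×1, SlT×1, Slt×1, sLT×1, sLt×1, slT×1, slt×1
SsLlTt×SsLlTt grid (8·8=64): SSLLTT=1 SSLLTt=2 SSLLtt=1 SSLlTT=2 SSLlTt=4 SSLltt=2 SSllTT=1 SSllTt=2 SSlltt=1 SsLLTT=2 SsLLTt=4 SsLLtt=2 SsLlTT=4 SsLlTt=8 SsLltt=4 SsllTT=2 SsllTt=4 Sslltt=2 ssLLTT=1 ssLLTt=2 ssLLtt=1 ssLlTT=2 ssLlTt=4 ssLltt=2 ssllTT=1 ssllTt=2 sslltt=1
ssLLTT hits 1/64; gcd=1; 1÷1/64÷1 = 1/64

P(ssLLTT) = 1/64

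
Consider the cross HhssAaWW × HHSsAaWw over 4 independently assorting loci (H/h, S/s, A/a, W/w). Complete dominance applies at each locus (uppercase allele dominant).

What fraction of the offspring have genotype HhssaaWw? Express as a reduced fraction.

HhssAaWW gametes: HsAW×4, HsaW×4, hsAW×4, hsaW×4
HHSsAaWw gametes: HSAW×2, HSAw×2, HSaW×2, HSaw×2, HsAW×2, HsAw×2, HsaW×2, Hsaw×2
HhssAaWW×HHSsAaWw grid (16·16=256): HHSsAAWW=8 HHSsAAWw=8 HHSsAaWW=16 HHSsAaWw=16 HHSsaaWW=8 HHSsaaWw=8 HHssAAWW=8 HHssAAWw=8 HHssAaWW=16 HHssAaWw=16 HHssaaWW=8 HHssaaWw=8 HhSsAAWW=8 HhSsAAWw=8 HhSsAaWW=16 HhSsAaWw=16 HhSsaaWW=8 HhSsaaWw=8 HhssAAWW=8 HhssAAWw=8 HhssAaWW=16 HhssAaWw=16 HhssaaWW=8 HhssaaWw=8
HhssaaWw hits 8/256; gcd=8; 8÷8/256÷8 = 1/32

P(HhssaaWw) = 1/32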